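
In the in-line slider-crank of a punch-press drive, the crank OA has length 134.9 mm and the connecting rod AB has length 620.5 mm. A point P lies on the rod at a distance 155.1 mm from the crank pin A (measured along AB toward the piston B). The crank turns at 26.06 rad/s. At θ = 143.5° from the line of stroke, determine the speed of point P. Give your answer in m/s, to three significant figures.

2.91

ω = 26.06 rad/s.  Crank-pin speed |V_A| = rω = 3.5155 m/s, perpendicular to OA.
Rod angle: sinφ = −(r/L) sinθ ⇒ φ = -7.430°; ω_rod = −rω cosθ/√(L²−r²sin²θ) = +4.5929 rad/s.
V_P = V_A + ω_rod × AP, with AP = 0.1551 m along the rod.
Components: V_Px = −rω sinθ − a·ω_rod·sinφ = -1.999 m/s;  V_Py = rω cosθ + a·ω_rod·cosφ = -2.1196 m/s.
|V_P| = √(V_Px² + V_Py²) = 2.9135 m/s.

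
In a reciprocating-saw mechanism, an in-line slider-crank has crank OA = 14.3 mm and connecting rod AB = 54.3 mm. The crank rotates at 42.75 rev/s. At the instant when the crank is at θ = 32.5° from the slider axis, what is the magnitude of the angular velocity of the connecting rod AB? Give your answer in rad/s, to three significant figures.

ω = 268.6 rad/s (converted from 42.75 rev/s).
The rod makes angle φ with the slider axis where L sinφ = r sinθ; differentiating, L cosφ·φ̇ = r ω cosθ.
L cosφ = √(L² − r² sin²θ) = 0.053754 m.
|ω_rod| = r ω |cosθ| / √(L² − r² sin²θ) = 0.0143·268.6·0.84339/0.053754 = 60.266 rad/s.

60.3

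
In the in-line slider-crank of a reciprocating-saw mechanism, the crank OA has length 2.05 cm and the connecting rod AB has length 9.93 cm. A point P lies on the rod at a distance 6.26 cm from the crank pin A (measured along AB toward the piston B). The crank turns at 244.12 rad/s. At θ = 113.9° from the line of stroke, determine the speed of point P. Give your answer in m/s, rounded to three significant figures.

ω = 244.1 rad/s.  Crank-pin speed |V_A| = rω = 5.0045 m/s, perpendicular to OA.
Rod angle: sinφ = −(r/L) sinθ ⇒ φ = -10.879°; ω_rod = −rω cosθ/√(L²−r²sin²θ) = +20.792 rad/s.
V_P = V_A + ω_rod × AP, with AP = 0.0626 m along the rod.
Components: V_Px = −rω sinθ − a·ω_rod·sinφ = -4.3297 m/s;  V_Py = rω cosθ + a·ω_rod·cosφ = -0.74934 m/s.
|V_P| = √(V_Px² + V_Py²) = 4.3941 m/s.

4.39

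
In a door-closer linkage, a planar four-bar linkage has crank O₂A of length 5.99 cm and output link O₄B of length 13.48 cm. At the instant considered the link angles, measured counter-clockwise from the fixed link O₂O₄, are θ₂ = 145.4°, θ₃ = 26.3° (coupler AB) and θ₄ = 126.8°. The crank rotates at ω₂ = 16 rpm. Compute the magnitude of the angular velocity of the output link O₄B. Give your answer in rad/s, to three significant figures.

ω₂ = 1.676 rad/s (from 16 rpm).
Differentiating the loop-closure r₂e^{iθ₂}+r₃e^{iθ₃}=r₁+r₄e^{iθ₄} gives r₂ω₂e^{iθ₂}+r₃ω₃e^{iθ₃}=r₄ω₄e^{iθ₄}.
Eliminating the other unknown: ω₄ = r₂ω₂ sin(θ₂−θ₃) / [r₄ sin(θ₄−θ₃)].
Numerator sine = +0.87377; denominator sine = +0.98325.
Result = 0.0599·1.676·(+0.87377) / (0.1348·(+0.98325)) = +0.66163 rad/s; magnitude 0.66163 rad/s.

0.662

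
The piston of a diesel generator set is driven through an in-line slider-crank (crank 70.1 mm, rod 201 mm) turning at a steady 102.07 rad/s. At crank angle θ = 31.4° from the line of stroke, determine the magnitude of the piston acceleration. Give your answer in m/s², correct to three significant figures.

748

ω = 102.1 rad/s
x(θ) = r cosθ + √(L² − r² sin²θ); with ω constant, a = ω²·d²x/dθ².
d²x/dθ² = −r cosθ − r²(cos2θ)/√u − r⁴ sin²2θ/(4u^{3/2}),  u = L² − r² sin²θ = 0.0390671 m².
Substituting r = 0.0701 m, L = 0.201 m, θ = 31.4°: d²x/dθ² = -0.071817 m.
a = ω²·d²x/dθ² = (102.1)²·(-0.071817) = -748.21 m/s²;  |a| = 748.21 m/s².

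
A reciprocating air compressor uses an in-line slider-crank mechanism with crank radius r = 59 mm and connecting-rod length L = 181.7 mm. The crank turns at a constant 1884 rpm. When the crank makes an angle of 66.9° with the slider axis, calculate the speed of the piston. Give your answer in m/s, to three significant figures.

ω = 2π·1884/60 = 197.3 rad/s
For an in-line slider-crank, x = r cosθ + √(L² − r² sin²θ), so v = −rω sinθ·[1 + r cosθ/√(L² − r² sin²θ)].
With r = 0.059 m, L = 0.1817 m, θ = 66.9°: √(L² − r² sin²θ) = 0.17341 m.
v = −0.059·197.3·0.91982·[1 + 0.059·0.39234/0.17341] = -12.136 m/s.
|v| = 12.136 m/s.

12.1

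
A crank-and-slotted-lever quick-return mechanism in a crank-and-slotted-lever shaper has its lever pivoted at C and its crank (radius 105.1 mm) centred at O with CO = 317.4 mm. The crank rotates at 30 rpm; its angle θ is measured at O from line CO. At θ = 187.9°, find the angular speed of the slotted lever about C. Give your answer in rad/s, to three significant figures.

1.51

ω = 3.142 rad/s (from 30 rpm).
Crank pin A relative to C: A = (d + r cosθ, r sinθ); lever angle φ = atan2(r sinθ, d + r cosθ).
Differentiating tanφ: φ̇ = rω(d cosθ + r)/(d² + r² + 2dr cosθ).
d² + r² + 2dr cosθ = |CA|² = 0.0457045 m²;  d cosθ + r = -0.20929 m.
|ω_lever| = |0.1051·3.142·-0.20929| / 0.0457045 = 1.512 rad/s.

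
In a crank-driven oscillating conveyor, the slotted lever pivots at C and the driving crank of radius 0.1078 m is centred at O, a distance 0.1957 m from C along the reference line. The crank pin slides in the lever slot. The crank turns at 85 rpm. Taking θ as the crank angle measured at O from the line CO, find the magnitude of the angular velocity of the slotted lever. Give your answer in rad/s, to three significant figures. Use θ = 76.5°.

2.46

ω = 8.901 rad/s (from 85 rpm).
Crank pin A relative to C: A = (d + r cosθ, r sinθ); lever angle φ = atan2(r sinθ, d + r cosθ).
Differentiating tanφ: φ̇ = rω(d cosθ + r)/(d² + r² + 2dr cosθ).
d² + r² + 2dr cosθ = |CA|² = 0.0597691 m²;  d cosθ + r = +0.15349 m.
|ω_lever| = |0.1078·8.901·+0.15349| / 0.0597691 = 2.4641 rad/s.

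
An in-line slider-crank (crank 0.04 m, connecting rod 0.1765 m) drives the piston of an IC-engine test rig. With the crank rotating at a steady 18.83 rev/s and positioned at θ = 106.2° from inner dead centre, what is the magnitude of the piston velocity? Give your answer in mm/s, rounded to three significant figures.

ω = 2π·18.8 = 118.3 rad/s
For an in-line slider-crank, x = r cosθ + √(L² − r² sin²θ), so v = −rω sinθ·[1 + r cosθ/√(L² − r² sin²θ)].
With r = 0.04 m, L = 0.1765 m, θ = 106.2°: √(L² − r² sin²θ) = 0.17227 m.
v = −0.04·118.3·0.96029·[1 + 0.04·-0.27899/0.17227] = -4.2502 m/s.
|v| = 4.2502 m/s = 4250.2 mm/s.

4250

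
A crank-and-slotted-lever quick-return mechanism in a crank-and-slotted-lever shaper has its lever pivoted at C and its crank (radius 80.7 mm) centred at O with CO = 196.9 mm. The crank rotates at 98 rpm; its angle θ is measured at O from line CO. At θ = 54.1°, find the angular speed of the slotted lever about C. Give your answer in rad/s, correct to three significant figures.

ω = 10.26 rad/s (from 98 rpm).
Crank pin A relative to C: A = (d + r cosθ, r sinθ); lever angle φ = atan2(r sinθ, d + r cosθ).
Differentiating tanφ: φ̇ = rω(d cosθ + r)/(d² + r² + 2dr cosθ).
d² + r² + 2dr cosθ = |CA|² = 0.0639168 m²;  d cosθ + r = +0.19616 m.
|ω_lever| = |0.0807·10.26·+0.19616| / 0.0639168 = 2.5417 rad/s.

2.54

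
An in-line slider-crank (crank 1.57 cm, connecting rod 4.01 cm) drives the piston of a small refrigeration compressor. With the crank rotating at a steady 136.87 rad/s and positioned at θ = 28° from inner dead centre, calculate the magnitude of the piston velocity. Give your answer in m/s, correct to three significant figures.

ω = 136.9 rad/s
For an in-line slider-crank, x = r cosθ + √(L² − r² sin²θ), so v = −rω sinθ·[1 + r cosθ/√(L² − r² sin²θ)].
With r = 0.0157 m, L = 0.0401 m, θ = 28°: √(L² − r² sin²θ) = 0.039417 m.
v = −0.0157·136.9·0.46947·[1 + 0.0157·0.88295/0.039417] = -1.3636 m/s.
|v| = 1.3636 m/s.

1.36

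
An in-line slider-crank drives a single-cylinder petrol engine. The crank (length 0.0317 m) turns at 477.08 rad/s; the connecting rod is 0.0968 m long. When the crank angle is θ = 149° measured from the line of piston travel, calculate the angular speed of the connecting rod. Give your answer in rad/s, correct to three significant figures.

ω = 477.1 rad/s
The rod makes angle φ with the slider axis where L sinφ = r sinθ; differentiating, L cosφ·φ̇ = r ω cosθ.
L cosφ = √(L² − r² sin²θ) = 0.095413 m.
|ω_rod| = r ω |cosθ| / √(L² − r² sin²θ) = 0.0317·477.1·0.85717/0.095413 = 135.87 rad/s.

136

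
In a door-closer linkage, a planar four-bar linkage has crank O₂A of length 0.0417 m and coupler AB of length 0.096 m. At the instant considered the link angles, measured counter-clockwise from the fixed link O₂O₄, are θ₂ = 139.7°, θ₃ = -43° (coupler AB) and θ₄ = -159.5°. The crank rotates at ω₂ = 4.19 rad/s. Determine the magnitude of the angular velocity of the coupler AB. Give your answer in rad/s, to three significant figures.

ω₂ = 4.19 rad/s
Differentiating the loop-closure r₂e^{iθ₂}+r₃e^{iθ₃}=r₁+r₄e^{iθ₄} gives r₂ω₂e^{iθ₂}+r₃ω₃e^{iθ₃}=r₄ω₄e^{iθ₄}.
Eliminating the other unknown: ω₃ = r₂ω₂ sin(θ₄−θ₂) / [r₃ sin(θ₃−θ₄)].
Numerator sine = +0.87292; denominator sine = +0.89493.
Result = 0.0417·4.19·(+0.87292) / (0.096·(+0.89493)) = +1.7753 rad/s; magnitude 1.7753 rad/s.

1.78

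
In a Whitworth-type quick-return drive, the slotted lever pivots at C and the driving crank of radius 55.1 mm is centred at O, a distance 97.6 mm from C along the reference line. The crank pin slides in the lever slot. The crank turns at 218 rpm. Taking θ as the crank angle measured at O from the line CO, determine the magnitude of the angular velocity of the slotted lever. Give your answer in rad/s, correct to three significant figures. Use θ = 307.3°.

7.53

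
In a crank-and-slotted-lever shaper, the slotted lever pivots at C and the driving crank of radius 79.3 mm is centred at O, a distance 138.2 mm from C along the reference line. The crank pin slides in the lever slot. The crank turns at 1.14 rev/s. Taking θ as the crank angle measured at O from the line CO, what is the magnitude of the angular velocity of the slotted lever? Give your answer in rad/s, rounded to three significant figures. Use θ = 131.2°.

0.609

ω = 7.163 rad/s (from 1.14 rev/s).
Crank pin A relative to C: A = (d + r cosθ, r sinθ); lever angle φ = atan2(r sinθ, d + r cosθ).
Differentiating tanφ: φ̇ = rω(d cosθ + r)/(d² + r² + 2dr cosθ).
d² + r² + 2dr cosθ = |CA|² = 0.0109502 m²;  d cosθ + r = -0.011731 m.
|ω_lever| = |0.0793·7.163·-0.011731| / 0.0109502 = 0.60851 rad/s.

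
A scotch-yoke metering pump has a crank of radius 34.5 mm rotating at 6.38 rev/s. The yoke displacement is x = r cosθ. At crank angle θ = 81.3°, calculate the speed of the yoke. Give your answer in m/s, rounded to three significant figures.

ω = 40.09 rad/s (from 6.38 rev/s).
x = r cosθ ⇒ ẋ = −rω sinθ.
|v| = rω|sinθ| = 0.0345·40.09·|sin 81.3°| = 1.3671 m/s.

1.37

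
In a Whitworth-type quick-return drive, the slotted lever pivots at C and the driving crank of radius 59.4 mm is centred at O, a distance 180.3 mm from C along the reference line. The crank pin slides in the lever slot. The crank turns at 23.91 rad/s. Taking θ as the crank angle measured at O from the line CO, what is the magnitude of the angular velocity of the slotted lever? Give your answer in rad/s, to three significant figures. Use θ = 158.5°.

9.55

ω = 23.91 rad/s
Crank pin A relative to C: A = (d + r cosθ, r sinθ); lever angle φ = atan2(r sinθ, d + r cosθ).
Differentiating tanφ: φ̇ = rω(d cosθ + r)/(d² + r² + 2dr cosθ).
d² + r² + 2dr cosθ = |CA|² = 0.0161072 m²;  d cosθ + r = -0.10835 m.
|ω_lever| = |0.0594·23.91·-0.10835| / 0.0161072 = 9.5541 rad/s.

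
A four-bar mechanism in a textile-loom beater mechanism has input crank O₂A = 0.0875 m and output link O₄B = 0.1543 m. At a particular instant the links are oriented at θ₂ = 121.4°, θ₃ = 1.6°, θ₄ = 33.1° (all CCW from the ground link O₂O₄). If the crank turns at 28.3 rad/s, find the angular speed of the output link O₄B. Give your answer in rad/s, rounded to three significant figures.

ω₂ = 28.3 rad/s
Differentiating the loop-closure r₂e^{iθ₂}+r₃e^{iθ₃}=r₁+r₄e^{iθ₄} gives r₂ω₂e^{iθ₂}+r₃ω₃e^{iθ₃}=r₄ω₄e^{iθ₄}.
Eliminating the other unknown: ω₄ = r₂ω₂ sin(θ₂−θ₃) / [r₄ sin(θ₄−θ₃)].
Numerator sine = +0.86777; denominator sine = +0.52250.
Result = 0.0875·28.3·(+0.86777) / (0.1543·(+0.52250)) = +26.653 rad/s; magnitude 26.653 rad/s.

26.7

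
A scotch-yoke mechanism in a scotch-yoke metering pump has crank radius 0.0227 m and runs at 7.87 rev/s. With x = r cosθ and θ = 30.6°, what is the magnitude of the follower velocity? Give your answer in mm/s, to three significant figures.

571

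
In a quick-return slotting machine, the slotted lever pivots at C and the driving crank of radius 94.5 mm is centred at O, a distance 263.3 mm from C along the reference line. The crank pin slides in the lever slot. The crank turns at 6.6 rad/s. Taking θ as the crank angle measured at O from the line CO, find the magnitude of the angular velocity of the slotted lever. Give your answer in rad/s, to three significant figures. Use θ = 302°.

1.40

ω = 6.6 rad/s
Crank pin A relative to C: A = (d + r cosθ, r sinθ); lever angle φ = atan2(r sinθ, d + r cosθ).
Differentiating tanφ: φ̇ = rω(d cosθ + r)/(d² + r² + 2dr cosθ).
d² + r² + 2dr cosθ = |CA|² = 0.104628 m²;  d cosθ + r = +0.23403 m.
|ω_lever| = |0.0945·6.6·+0.23403| / 0.104628 = 1.3951 rad/s.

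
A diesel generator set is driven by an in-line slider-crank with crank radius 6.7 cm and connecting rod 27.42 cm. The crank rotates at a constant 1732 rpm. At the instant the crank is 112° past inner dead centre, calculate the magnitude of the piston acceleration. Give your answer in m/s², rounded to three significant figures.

1220

ω = 2π·1732/60 = 181.4 rad/s
x(θ) = r cosθ + √(L² − r² sin²θ); with ω constant, a = ω²·d²x/dθ².
d²x/dθ² = −r cosθ − r²(cos2θ)/√u − r⁴ sin²2θ/(4u^{3/2}),  u = L² − r² sin²θ = 0.0713266 m².
Substituting r = 0.067 m, L = 0.2742 m, θ = 112°: d²x/dθ² = +0.037062 m.
a = ω²·d²x/dθ² = (181.4)²·(+0.037062) = +1219.2 m/s²;  |a| = 1219.2 m/s².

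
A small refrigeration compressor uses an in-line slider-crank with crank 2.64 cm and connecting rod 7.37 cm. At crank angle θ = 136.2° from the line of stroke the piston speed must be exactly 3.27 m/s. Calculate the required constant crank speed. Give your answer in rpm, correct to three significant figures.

2330

For an in-line slider-crank, |v_piston| = rω|sinθ|·[1 + r cosθ/√(L² − r² sin²θ)].
With r = 0.0264 m, L = 0.0737 m, θ = 136.2°: the bracketed kinematic factor |dx/dθ| = 0.013396 m.
ω = v/|dx/dθ| = 3.27/0.013396 = 244.1 rad/s.
N = 60ω/(2π) = 2331 rpm.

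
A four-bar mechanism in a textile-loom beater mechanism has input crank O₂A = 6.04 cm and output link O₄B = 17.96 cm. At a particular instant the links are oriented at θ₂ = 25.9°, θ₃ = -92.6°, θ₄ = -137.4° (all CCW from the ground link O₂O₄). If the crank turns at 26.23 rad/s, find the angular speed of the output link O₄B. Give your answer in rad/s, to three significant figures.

ω₂ = 26.23 rad/s
Differentiating the loop-closure r₂e^{iθ₂}+r₃e^{iθ₃}=r₁+r₄e^{iθ₄} gives r₂ω₂e^{iθ₂}+r₃ω₃e^{iθ₃}=r₄ω₄e^{iθ₄}.
Eliminating the other unknown: ω₄ = r₂ω₂ sin(θ₂−θ₃) / [r₄ sin(θ₄−θ₃)].
Numerator sine = +0.87882; denominator sine = -0.70463.
Result = 0.0604·26.23·(+0.87882) / (0.1796·(-0.70463)) = -11.002 rad/s; magnitude 11.002 rad/s.

11.0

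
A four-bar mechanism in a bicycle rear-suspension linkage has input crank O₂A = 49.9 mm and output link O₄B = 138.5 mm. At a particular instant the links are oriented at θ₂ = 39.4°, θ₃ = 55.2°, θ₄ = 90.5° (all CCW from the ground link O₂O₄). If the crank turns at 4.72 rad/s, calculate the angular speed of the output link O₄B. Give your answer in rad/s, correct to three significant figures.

0.801

ω₂ = 4.72 rad/s
Differentiating the loop-closure r₂e^{iθ₂}+r₃e^{iθ₃}=r₁+r₄e^{iθ₄} gives r₂ω₂e^{iθ₂}+r₃ω₃e^{iθ₃}=r₄ω₄e^{iθ₄}.
Eliminating the other unknown: ω₄ = r₂ω₂ sin(θ₂−θ₃) / [r₄ sin(θ₄−θ₃)].
Numerator sine = -0.27228; denominator sine = +0.57786.
Result = 0.0499·4.72·(-0.27228) / (0.1385·(+0.57786)) = -0.80129 rad/s; magnitude 0.80129 rad/s.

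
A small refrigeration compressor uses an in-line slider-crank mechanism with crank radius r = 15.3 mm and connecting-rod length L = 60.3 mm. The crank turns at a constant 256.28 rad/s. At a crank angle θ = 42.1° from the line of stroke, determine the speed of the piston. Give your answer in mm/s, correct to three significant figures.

ω = 256.3 rad/s
For an in-line slider-crank, x = r cosθ + √(L² − r² sin²θ), so v = −rω sinθ·[1 + r cosθ/√(L² − r² sin²θ)].
With r = 0.0153 m, L = 0.0603 m, θ = 42.1°: √(L² − r² sin²θ) = 0.059421 m.
v = −0.0153·256.3·0.67043·[1 + 0.0153·0.74198/0.059421] = -3.131 m/s.
|v| = 3.131 m/s = 3131 mm/s.

3130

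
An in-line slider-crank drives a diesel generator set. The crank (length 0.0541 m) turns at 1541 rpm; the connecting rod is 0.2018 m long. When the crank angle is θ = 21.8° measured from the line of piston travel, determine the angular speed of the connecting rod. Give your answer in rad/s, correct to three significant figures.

40.4

ω = 161.4 rad/s (converted from 1541 rpm).
The rod makes angle φ with the slider axis where L sinφ = r sinθ; differentiating, L cosφ·φ̇ = r ω cosθ.
L cosφ = √(L² − r² sin²θ) = 0.2008 m.
|ω_rod| = r ω |cosθ| / √(L² − r² sin²θ) = 0.0541·161.4·0.92849/0.2008 = 40.369 rad/s.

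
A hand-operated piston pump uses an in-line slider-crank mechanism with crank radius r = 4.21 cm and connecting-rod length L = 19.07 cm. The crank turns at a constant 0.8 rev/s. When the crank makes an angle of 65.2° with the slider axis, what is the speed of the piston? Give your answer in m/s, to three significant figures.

ω = 2π·0.8 = 5.027 rad/s
For an in-line slider-crank, x = r cosθ + √(L² − r² sin²θ), so v = −rω sinθ·[1 + r cosθ/√(L² − r² sin²θ)].
With r = 0.0421 m, L = 0.1907 m, θ = 65.2°: √(L² − r² sin²θ) = 0.18683 m.
v = −0.0421·5.027·0.90778·[1 + 0.0421·0.41945/0.18683] = -0.21026 m/s.
|v| = 0.21026 m/s.

0.210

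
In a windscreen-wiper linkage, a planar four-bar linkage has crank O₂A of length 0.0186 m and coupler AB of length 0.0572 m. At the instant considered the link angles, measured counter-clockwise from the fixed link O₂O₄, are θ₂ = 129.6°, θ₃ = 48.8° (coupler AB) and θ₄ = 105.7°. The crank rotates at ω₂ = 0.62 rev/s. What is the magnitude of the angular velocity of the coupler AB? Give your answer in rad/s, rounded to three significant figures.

ω₂ = 3.896 rad/s (from 0.62 rev/s).
Differentiating the loop-closure r₂e^{iθ₂}+r₃e^{iθ₃}=r₁+r₄e^{iθ₄} gives r₂ω₂e^{iθ₂}+r₃ω₃e^{iθ₃}=r₄ω₄e^{iθ₄}.
Eliminating the other unknown: ω₃ = r₂ω₂ sin(θ₄−θ₂) / [r₃ sin(θ₃−θ₄)].
Numerator sine = -0.40514; denominator sine = -0.83772.
Result = 0.0186·3.896·(-0.40514) / (0.0572·(-0.83772)) = +0.61263 rad/s; magnitude 0.61263 rad/s.

0.613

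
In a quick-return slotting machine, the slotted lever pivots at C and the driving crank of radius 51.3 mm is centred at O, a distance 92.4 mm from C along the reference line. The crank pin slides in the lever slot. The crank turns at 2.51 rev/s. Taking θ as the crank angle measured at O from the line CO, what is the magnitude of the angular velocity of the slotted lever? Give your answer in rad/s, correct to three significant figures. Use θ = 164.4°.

ω = 15.77 rad/s (from 2.51 rev/s).
Crank pin A relative to C: A = (d + r cosθ, r sinθ); lever angle φ = atan2(r sinθ, d + r cosθ).
Differentiating tanφ: φ̇ = rω(d cosθ + r)/(d² + r² + 2dr cosθ).
d² + r² + 2dr cosθ = |CA|² = 0.00203844 m²;  d cosθ + r = -0.037696 m.
|ω_lever| = |0.0513·15.77·-0.037696| / 0.00203844 = 14.961 rad/s.

15.0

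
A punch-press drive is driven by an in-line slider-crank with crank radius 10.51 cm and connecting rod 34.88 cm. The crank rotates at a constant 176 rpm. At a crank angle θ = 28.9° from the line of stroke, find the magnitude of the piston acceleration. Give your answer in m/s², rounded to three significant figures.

37.2

ω = 2π·176/60 = 18.43 rad/s
x(θ) = r cosθ + √(L² − r² sin²θ); with ω constant, a = ω²·d²x/dθ².
d²x/dθ² = −r cosθ − r²(cos2θ)/√u − r⁴ sin²2θ/(4u^{3/2}),  u = L² − r² sin²θ = 0.119082 m².
Substituting r = 0.1051 m, L = 0.3488 m, θ = 28.9°: d²x/dθ² = -0.1096 m.
a = ω²·d²x/dθ² = (18.43)²·(-0.1096) = -37.23 m/s²;  |a| = 37.23 m/s².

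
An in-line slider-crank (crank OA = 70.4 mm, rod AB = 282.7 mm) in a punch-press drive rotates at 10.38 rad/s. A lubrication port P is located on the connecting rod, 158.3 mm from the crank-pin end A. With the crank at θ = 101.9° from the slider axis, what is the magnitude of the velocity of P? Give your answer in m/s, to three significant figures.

ω = 10.38 rad/s.  Crank-pin speed |V_A| = rω = 0.73075 m/s, perpendicular to OA.
Rod angle: sinφ = −(r/L) sinθ ⇒ φ = -14.104°; ω_rod = −rω cosθ/√(L²−r²sin²θ) = +0.54958 rad/s.
V_P = V_A + ω_rod × AP, with AP = 0.1583 m along the rod.
Components: V_Px = −rω sinθ − a·ω_rod·sinφ = -0.69385 m/s;  V_Py = rω cosθ + a·ω_rod·cosφ = -0.066307 m/s.
|V_P| = √(V_Px² + V_Py²) = 0.69701 m/s.

0.697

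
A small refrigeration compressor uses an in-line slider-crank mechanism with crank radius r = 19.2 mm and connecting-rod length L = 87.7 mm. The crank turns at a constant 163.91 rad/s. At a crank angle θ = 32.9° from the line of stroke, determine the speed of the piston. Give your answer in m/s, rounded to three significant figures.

ω = 163.9 rad/s
For an in-line slider-crank, x = r cosθ + √(L² − r² sin²θ), so v = −rω sinθ·[1 + r cosθ/√(L² − r² sin²θ)].
With r = 0.0192 m, L = 0.0877 m, θ = 32.9°: √(L² − r² sin²θ) = 0.087078 m.
v = −0.0192·163.9·0.54317·[1 + 0.0192·0.83962/0.087078] = -2.0259 m/s.
|v| = 2.0259 m/s.

2.03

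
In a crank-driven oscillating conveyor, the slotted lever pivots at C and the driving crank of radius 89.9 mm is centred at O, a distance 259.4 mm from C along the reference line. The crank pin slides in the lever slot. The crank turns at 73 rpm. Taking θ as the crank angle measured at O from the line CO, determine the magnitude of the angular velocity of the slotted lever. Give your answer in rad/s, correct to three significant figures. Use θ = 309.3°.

ω = 7.645 rad/s (from 73 rpm).
Crank pin A relative to C: A = (d + r cosθ, r sinθ); lever angle φ = atan2(r sinθ, d + r cosθ).
Differentiating tanφ: φ̇ = rω(d cosθ + r)/(d² + r² + 2dr cosθ).
d² + r² + 2dr cosθ = |CA|² = 0.104911 m²;  d cosθ + r = +0.2542 m.
|ω_lever| = |0.0899·7.645·+0.2542| / 0.104911 = 1.6652 rad/s.

1.67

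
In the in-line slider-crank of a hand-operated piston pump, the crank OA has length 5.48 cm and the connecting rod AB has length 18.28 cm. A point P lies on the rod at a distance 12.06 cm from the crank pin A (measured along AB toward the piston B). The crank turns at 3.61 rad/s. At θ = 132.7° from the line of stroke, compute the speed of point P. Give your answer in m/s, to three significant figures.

ω = 3.61 rad/s.  Crank-pin speed |V_A| = rω = 0.19783 m/s, perpendicular to OA.
Rod angle: sinφ = −(r/L) sinθ ⇒ φ = -12.727°; ω_rod = −rω cosθ/√(L²−r²sin²θ) = +0.7524 rad/s.
V_P = V_A + ω_rod × AP, with AP = 0.1206 m along the rod.
Components: V_Px = −rω sinθ − a·ω_rod·sinφ = -0.1254 m/s;  V_Py = rω cosθ + a·ω_rod·cosφ = -0.045649 m/s.
|V_P| = √(V_Px² + V_Py²) = 0.13345 m/s.

0.133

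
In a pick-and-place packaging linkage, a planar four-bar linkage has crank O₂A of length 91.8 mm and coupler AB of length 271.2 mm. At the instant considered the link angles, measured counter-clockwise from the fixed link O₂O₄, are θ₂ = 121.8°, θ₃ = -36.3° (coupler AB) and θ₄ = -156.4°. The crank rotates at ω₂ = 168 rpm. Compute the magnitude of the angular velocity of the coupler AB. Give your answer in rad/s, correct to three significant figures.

ω₂ = 17.59 rad/s (from 168 rpm).
Differentiating the loop-closure r₂e^{iθ₂}+r₃e^{iθ₃}=r₁+r₄e^{iθ₄} gives r₂ω₂e^{iθ₂}+r₃ω₃e^{iθ₃}=r₄ω₄e^{iθ₄}.
Eliminating the other unknown: ω₃ = r₂ω₂ sin(θ₄−θ₂) / [r₃ sin(θ₃−θ₄)].
Numerator sine = +0.98978; denominator sine = +0.86515.
Result = 0.0918·17.59·(+0.98978) / (0.2712·(+0.86515)) = +6.813 rad/s; magnitude 6.813 rad/s.

6.81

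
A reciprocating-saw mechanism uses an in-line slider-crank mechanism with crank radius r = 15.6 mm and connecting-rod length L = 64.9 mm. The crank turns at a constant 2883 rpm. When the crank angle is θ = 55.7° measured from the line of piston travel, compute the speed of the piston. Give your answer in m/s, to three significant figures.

4.43

ω = 2π·2883/60 = 301.9 rad/s
For an in-line slider-crank, x = r cosθ + √(L² − r² sin²θ), so v = −rω sinθ·[1 + r cosθ/√(L² − r² sin²θ)].
With r = 0.0156 m, L = 0.0649 m, θ = 55.7°: √(L² − r² sin²θ) = 0.063608 m.
v = −0.0156·301.9·0.82610·[1 + 0.0156·0.56353/0.063608] = -4.4284 m/s.
|v| = 4.4284 m/s.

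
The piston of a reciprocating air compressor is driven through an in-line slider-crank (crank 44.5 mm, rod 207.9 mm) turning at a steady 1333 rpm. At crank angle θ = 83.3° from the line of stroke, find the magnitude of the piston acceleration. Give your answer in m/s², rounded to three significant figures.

83.5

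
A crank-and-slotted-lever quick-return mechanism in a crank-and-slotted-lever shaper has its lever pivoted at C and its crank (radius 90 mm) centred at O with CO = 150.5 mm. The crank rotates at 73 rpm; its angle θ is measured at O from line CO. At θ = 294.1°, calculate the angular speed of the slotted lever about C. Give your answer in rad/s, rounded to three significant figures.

ω = 7.645 rad/s (from 73 rpm).
Crank pin A relative to C: A = (d + r cosθ, r sinθ); lever angle φ = atan2(r sinθ, d + r cosθ).
Differentiating tanφ: φ̇ = rω(d cosθ + r)/(d² + r² + 2dr cosθ).
d² + r² + 2dr cosθ = |CA|² = 0.0418119 m²;  d cosθ + r = +0.15145 m.
|ω_lever| = |0.09·7.645·+0.15145| / 0.0418119 = 2.4921 rad/s.

2.49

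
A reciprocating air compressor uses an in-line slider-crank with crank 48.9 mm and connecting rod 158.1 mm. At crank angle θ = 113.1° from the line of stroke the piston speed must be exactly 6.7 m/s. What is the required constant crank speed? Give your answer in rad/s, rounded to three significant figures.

171

For an in-line slider-crank, |v_piston| = rω|sinθ|·[1 + r cosθ/√(L² − r² sin²θ)].
With r = 0.0489 m, L = 0.1581 m, θ = 113.1°: the bracketed kinematic factor |dx/dθ| = 0.039286 m.
ω = v/|dx/dθ| = 6.7/0.039286 = 170.55 rad/s.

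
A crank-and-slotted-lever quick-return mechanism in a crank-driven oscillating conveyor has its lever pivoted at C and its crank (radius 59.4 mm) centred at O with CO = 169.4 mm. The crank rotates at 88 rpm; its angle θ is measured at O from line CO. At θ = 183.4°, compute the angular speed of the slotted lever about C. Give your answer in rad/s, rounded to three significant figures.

4.95

ω = 9.215 rad/s (from 88 rpm).
Crank pin A relative to C: A = (d + r cosθ, r sinθ); lever angle φ = atan2(r sinθ, d + r cosθ).
Differentiating tanφ: φ̇ = rω(d cosθ + r)/(d² + r² + 2dr cosθ).
d² + r² + 2dr cosθ = |CA|² = 0.0121354 m²;  d cosθ + r = -0.1097 m.
|ω_lever| = |0.0594·9.215·-0.1097| / 0.0121354 = 4.9483 rad/s.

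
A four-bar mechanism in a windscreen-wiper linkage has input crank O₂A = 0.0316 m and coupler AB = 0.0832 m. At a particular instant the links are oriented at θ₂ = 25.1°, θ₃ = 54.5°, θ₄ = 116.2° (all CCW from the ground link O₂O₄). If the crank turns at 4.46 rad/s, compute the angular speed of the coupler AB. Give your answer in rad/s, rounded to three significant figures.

1.92

ω₂ = 4.46 rad/s
Differentiating the loop-closure r₂e^{iθ₂}+r₃e^{iθ₃}=r₁+r₄e^{iθ₄} gives r₂ω₂e^{iθ₂}+r₃ω₃e^{iθ₃}=r₄ω₄e^{iθ₄}.
Eliminating the other unknown: ω₃ = r₂ω₂ sin(θ₄−θ₂) / [r₃ sin(θ₃−θ₄)].
Numerator sine = +0.99982; denominator sine = -0.88048.
Result = 0.0316·4.46·(+0.99982) / (0.0832·(-0.88048)) = -1.9235 rad/s; magnitude 1.9235 rad/s.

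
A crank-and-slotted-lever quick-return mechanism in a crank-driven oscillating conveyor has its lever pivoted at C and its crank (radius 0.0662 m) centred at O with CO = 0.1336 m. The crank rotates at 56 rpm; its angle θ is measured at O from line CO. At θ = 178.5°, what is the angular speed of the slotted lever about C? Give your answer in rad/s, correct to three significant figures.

ω = 5.864 rad/s (from 56 rpm).
Crank pin A relative to C: A = (d + r cosθ, r sinθ); lever angle φ = atan2(r sinθ, d + r cosθ).
Differentiating tanφ: φ̇ = rω(d cosθ + r)/(d² + r² + 2dr cosθ).
d² + r² + 2dr cosθ = |CA|² = 0.00454882 m²;  d cosθ + r = -0.067354 m.
|ω_lever| = |0.0662·5.864·-0.067354| / 0.00454882 = 5.7483 rad/s.

5.75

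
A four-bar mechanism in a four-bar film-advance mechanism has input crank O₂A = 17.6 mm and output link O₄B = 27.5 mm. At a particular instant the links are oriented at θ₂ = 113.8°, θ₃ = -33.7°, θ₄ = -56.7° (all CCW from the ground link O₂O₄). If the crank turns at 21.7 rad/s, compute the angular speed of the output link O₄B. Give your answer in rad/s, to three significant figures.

ω₂ = 21.7 rad/s
Differentiating the loop-closure r₂e^{iθ₂}+r₃e^{iθ₃}=r₁+r₄e^{iθ₄} gives r₂ω₂e^{iθ₂}+r₃ω₃e^{iθ₃}=r₄ω₄e^{iθ₄}.
Eliminating the other unknown: ω₄ = r₂ω₂ sin(θ₂−θ₃) / [r₄ sin(θ₄−θ₃)].
Numerator sine = +0.53730; denominator sine = -0.39073.
Result = 0.0176·21.7·(+0.53730) / (0.0275·(-0.39073)) = -19.098 rad/s; magnitude 19.098 rad/s.

19.1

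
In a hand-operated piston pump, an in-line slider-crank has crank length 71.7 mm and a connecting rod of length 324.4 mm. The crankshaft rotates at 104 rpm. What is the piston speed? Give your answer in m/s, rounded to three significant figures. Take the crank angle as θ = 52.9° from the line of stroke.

ω = 2π·104/60 = 10.89 rad/s
For an in-line slider-crank, x = r cosθ + √(L² − r² sin²θ), so v = −rω sinθ·[1 + r cosθ/√(L² − r² sin²θ)].
With r = 0.0717 m, L = 0.3244 m, θ = 52.9°: √(L² − r² sin²θ) = 0.31932 m.
v = −0.0717·10.89·0.79758·[1 + 0.0717·0.60321/0.31932] = -0.70717 m/s.
|v| = 0.70717 m/s.

0.707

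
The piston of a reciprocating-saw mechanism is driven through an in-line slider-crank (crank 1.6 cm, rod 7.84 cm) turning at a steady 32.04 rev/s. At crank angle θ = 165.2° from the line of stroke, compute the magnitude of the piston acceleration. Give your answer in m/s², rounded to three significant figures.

ω = 2π·32 = 201.3 rad/s
x(θ) = r cosθ + √(L² − r² sin²θ); with ω constant, a = ω²·d²x/dθ².
d²x/dθ² = −r cosθ − r²(cos2θ)/√u − r⁴ sin²2θ/(4u^{3/2}),  u = L² − r² sin²θ = 0.00612986 m².
Substituting r = 0.016 m, L = 0.0784 m, θ = 165.2°: d²x/dθ² = +0.012618 m.
a = ω²·d²x/dθ² = (201.3)²·(+0.012618) = +511.36 m/s²;  |a| = 511.36 m/s².

511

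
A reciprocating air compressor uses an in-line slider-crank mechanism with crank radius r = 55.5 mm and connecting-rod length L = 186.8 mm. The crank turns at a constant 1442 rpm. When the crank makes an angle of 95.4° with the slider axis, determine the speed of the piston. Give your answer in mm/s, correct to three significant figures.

8100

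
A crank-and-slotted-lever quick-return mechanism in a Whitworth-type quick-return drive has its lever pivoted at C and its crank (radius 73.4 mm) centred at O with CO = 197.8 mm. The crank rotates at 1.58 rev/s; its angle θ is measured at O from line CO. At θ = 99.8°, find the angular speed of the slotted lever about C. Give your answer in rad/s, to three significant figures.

ω = 9.927 rad/s (from 1.58 rev/s).
Crank pin A relative to C: A = (d + r cosθ, r sinθ); lever angle φ = atan2(r sinθ, d + r cosθ).
Differentiating tanφ: φ̇ = rω(d cosθ + r)/(d² + r² + 2dr cosθ).
d² + r² + 2dr cosθ = |CA|² = 0.03957 m²;  d cosθ + r = +0.039733 m.
|ω_lever| = |0.0734·9.927·+0.039733| / 0.03957 = 0.73167 rad/s.

0.732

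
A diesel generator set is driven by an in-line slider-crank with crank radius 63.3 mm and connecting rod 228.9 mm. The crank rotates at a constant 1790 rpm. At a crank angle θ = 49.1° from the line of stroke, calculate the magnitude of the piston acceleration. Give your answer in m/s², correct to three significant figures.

1380

ω = 2π·1790/60 = 187.4 rad/s
x(θ) = r cosθ + √(L² − r² sin²θ); with ω constant, a = ω²·d²x/dθ².
d²x/dθ² = −r cosθ − r²(cos2θ)/√u − r⁴ sin²2θ/(4u^{3/2}),  u = L² − r² sin²θ = 0.050106 m².
Substituting r = 0.0633 m, L = 0.2289 m, θ = 49.1°: d²x/dθ² = -0.039243 m.
a = ω²·d²x/dθ² = (187.4)²·(-0.039243) = -1378.9 m/s²;  |a| = 1378.9 m/s².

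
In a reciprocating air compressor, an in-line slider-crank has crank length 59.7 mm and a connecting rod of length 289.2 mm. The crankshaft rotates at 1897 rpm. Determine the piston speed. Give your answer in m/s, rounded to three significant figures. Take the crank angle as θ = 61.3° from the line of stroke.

ω = 2π·1897/60 = 198.7 rad/s
For an in-line slider-crank, x = r cosθ + √(L² − r² sin²θ), so v = −rω sinθ·[1 + r cosθ/√(L² − r² sin²θ)].
With r = 0.0597 m, L = 0.2892 m, θ = 61.3°: √(L² − r² sin²θ) = 0.28442 m.
v = −0.0597·198.7·0.87715·[1 + 0.0597·0.48022/0.28442] = -11.451 m/s.
|v| = 11.451 m/s.

11.5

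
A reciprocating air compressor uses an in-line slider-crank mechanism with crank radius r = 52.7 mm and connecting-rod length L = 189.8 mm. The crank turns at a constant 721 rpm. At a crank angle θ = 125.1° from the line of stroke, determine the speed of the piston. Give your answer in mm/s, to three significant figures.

ω = 2π·721/60 = 75.5 rad/s
For an in-line slider-crank, x = r cosθ + √(L² − r² sin²θ), so v = −rω sinθ·[1 + r cosθ/√(L² − r² sin²θ)].
With r = 0.0527 m, L = 0.1898 m, θ = 125.1°: √(L² − r² sin²θ) = 0.18484 m.
v = −0.0527·75.5·0.81815·[1 + 0.0527·-0.57501/0.18484] = -2.7217 m/s.
|v| = 2.7217 m/s = 2721.7 mm/s.

2720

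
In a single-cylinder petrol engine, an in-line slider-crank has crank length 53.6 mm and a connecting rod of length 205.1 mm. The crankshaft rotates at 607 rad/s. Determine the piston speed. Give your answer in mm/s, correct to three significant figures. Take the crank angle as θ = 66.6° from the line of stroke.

33100

ω = 607 rad/s
For an in-line slider-crank, x = r cosθ + √(L² − r² sin²θ), so v = −rω sinθ·[1 + r cosθ/√(L² − r² sin²θ)].
With r = 0.0536 m, L = 0.2051 m, θ = 66.6°: √(L² − r² sin²θ) = 0.19911 m.
v = −0.0536·607·0.91775·[1 + 0.0536·0.39715/0.19911] = -33.052 m/s.
|v| = 33.052 m/s = 33052 mm/s.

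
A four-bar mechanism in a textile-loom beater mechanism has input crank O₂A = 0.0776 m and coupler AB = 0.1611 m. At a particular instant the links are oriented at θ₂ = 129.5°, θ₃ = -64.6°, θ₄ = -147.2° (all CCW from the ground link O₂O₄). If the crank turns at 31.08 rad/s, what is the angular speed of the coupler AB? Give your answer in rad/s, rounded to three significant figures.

ω₂ = 31.08 rad/s
Differentiating the loop-closure r₂e^{iθ₂}+r₃e^{iθ₃}=r₁+r₄e^{iθ₄} gives r₂ω₂e^{iθ₂}+r₃ω₃e^{iθ₃}=r₄ω₄e^{iθ₄}.
Eliminating the other unknown: ω₃ = r₂ω₂ sin(θ₄−θ₂) / [r₃ sin(θ₃−θ₄)].
Numerator sine = +0.99317; denominator sine = +0.99167.
Result = 0.0776·31.08·(+0.99317) / (0.1611·(+0.99167)) = +14.994 rad/s; magnitude 14.994 rad/s.

15.0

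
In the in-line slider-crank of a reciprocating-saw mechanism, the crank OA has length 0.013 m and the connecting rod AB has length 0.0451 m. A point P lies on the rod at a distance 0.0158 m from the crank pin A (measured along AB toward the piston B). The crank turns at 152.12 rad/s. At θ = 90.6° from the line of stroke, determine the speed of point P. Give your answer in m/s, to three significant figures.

1.98

ω = 152.1 rad/s.  Crank-pin speed |V_A| = rω = 1.9776 m/s, perpendicular to OA.
Rod angle: sinφ = −(r/L) sinθ ⇒ φ = -16.752°; ω_rod = −rω cosθ/√(L²−r²sin²θ) = +0.47952 rad/s.
V_P = V_A + ω_rod × AP, with AP = 0.0158 m along the rod.
Components: V_Px = −rω sinθ − a·ω_rod·sinφ = -1.9753 m/s;  V_Py = rω cosθ + a·ω_rod·cosφ = -0.013454 m/s.
|V_P| = √(V_Px² + V_Py²) = 1.9753 m/s.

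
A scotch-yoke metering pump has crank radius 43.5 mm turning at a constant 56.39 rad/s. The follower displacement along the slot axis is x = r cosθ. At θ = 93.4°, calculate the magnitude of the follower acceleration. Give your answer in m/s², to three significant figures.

ω = 56.39 rad/s
x = r cosθ ⇒ ẍ = −rω² cosθ (ω constant).
|a| = rω²|cosθ| = 0.0435·(56.39)²·|cos 93.4°| = 8.2034 m/s².

8.20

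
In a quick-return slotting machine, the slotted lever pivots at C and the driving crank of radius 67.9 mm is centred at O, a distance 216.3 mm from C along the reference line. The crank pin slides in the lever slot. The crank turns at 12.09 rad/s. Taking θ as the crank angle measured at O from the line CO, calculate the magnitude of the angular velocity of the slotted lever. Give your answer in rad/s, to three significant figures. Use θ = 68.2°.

ω = 12.09 rad/s
Crank pin A relative to C: A = (d + r cosθ, r sinθ); lever angle φ = atan2(r sinθ, d + r cosθ).
Differentiating tanφ: φ̇ = rω(d cosθ + r)/(d² + r² + 2dr cosθ).
d² + r² + 2dr cosθ = |CA|² = 0.0623045 m²;  d cosθ + r = +0.14823 m.
|ω_lever| = |0.0679·12.09·+0.14823| / 0.0623045 = 1.953 rad/s.

1.95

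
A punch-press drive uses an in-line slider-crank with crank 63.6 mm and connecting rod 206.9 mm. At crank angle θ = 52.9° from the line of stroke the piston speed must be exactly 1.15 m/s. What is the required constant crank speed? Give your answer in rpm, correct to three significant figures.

182

For an in-line slider-crank, |v_piston| = rω|sinθ|·[1 + r cosθ/√(L² − r² sin²θ)].
With r = 0.0636 m, L = 0.2069 m, θ = 52.9°: the bracketed kinematic factor |dx/dθ| = 0.060428 m.
ω = v/|dx/dθ| = 1.15/0.060428 = 19.031 rad/s.
N = 60ω/(2π) = 181.73 rpm.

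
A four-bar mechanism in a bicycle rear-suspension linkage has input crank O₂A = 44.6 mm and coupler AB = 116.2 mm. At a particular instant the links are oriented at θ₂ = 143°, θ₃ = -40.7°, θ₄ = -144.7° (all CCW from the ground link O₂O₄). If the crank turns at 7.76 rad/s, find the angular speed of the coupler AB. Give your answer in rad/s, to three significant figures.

2.92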